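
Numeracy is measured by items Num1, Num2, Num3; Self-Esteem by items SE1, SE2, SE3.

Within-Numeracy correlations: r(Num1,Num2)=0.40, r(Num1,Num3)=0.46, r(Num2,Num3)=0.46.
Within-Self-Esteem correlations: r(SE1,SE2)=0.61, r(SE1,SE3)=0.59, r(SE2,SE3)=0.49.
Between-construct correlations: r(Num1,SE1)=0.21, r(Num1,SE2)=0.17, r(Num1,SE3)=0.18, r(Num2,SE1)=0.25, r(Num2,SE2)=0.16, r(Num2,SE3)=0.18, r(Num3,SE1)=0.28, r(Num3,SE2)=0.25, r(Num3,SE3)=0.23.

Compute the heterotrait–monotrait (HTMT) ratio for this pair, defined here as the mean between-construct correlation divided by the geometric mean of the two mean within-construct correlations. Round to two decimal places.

0.43

Mean heterotrait r = 1.91/9 = 0.2122.
Mean within-Num = 1.32/3 = 0.4400; mean within-SE = 1.69/3 = 0.5633.
Geometric mean = √(0.4400 × 0.5633) = 0.4978.
HTMT = 0.2122 / 0.4978 = 0.43.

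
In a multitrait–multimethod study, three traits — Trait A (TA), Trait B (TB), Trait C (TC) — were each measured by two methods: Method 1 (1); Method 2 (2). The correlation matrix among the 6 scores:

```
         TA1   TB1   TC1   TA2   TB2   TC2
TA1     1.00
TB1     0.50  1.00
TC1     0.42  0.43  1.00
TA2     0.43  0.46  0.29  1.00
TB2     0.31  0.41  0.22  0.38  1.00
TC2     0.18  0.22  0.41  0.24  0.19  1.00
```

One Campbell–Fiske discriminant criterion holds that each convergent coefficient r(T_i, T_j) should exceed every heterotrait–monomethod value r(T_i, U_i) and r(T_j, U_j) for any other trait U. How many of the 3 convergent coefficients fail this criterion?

Convergent coefficients and their comparison sets:
TA (methods 1·2): 0.43 vs {0.50, 0.38, 0.42, 0.24} → fail.
TB (methods 1·2): 0.41 vs {0.50, 0.38, 0.43, 0.19} → fail.
TC (methods 1·2): 0.41 vs {0.42, 0.24, 0.43, 0.19} → fail.
3 of 3 fail.

3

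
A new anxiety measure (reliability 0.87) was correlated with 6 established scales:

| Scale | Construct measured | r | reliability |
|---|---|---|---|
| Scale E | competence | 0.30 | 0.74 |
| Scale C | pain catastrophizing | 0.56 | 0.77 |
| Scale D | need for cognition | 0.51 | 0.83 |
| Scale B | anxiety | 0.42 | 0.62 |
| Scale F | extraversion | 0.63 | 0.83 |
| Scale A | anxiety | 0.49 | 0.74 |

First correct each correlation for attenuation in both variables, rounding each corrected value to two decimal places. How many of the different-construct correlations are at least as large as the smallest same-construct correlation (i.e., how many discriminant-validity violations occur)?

3

Disattenuated r (r / √(r_scale · r_new)):
  Scale E (disc): 0.30 / √(0.74·0.87) = 0.37
  Scale C (disc): 0.56 / √(0.77·0.87) = 0.68
  Scale D (disc): 0.51 / √(0.83·0.87) = 0.60
  Scale B (conv): 0.42 / √(0.62·0.87) = 0.57
  Scale F (disc): 0.63 / √(0.83·0.87) = 0.74
  Scale A (conv): 0.49 / √(0.74·0.87) = 0.61
Smallest convergent = 0.57. Discriminant values: 0.37, 0.68, 0.60, 0.74; count ≥ 0.57 → 3.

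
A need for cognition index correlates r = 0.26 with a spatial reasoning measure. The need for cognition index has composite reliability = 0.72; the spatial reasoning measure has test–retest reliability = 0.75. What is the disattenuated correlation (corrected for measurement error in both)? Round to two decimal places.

0.35

r_true = r_obs / √(r_xx · r_yy) = 0.26 / √(0.72 × 0.75) = 0.26 / √0.5400 = 0.26 / 0.7348 ≈ 0.35.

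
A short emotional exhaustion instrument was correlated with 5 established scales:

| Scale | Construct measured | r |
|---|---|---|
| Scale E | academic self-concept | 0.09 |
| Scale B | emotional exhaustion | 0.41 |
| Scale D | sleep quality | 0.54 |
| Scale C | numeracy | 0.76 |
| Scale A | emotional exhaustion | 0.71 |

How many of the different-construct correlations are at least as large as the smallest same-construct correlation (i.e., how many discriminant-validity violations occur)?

Convergent (same construct = emotional exhaustion): Scale B, Scale A.
Smallest convergent = 0.41. Discriminant values: 0.09, 0.54, 0.76; count ≥ 0.41 → 2.

2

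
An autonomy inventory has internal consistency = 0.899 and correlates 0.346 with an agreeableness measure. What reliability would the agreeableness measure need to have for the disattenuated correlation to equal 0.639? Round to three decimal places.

0.326

r_true = r_obs / √(r_xx · r_yy) ⇒ 0.639 = 0.346 / √(0.899 · r_yy).
√(0.899 · r_yy) = 0.346 / 0.639 = 0.5415; 0.899 · r_yy = 0.2932; r_yy = 0.2932 / 0.899 ≈ 0.326.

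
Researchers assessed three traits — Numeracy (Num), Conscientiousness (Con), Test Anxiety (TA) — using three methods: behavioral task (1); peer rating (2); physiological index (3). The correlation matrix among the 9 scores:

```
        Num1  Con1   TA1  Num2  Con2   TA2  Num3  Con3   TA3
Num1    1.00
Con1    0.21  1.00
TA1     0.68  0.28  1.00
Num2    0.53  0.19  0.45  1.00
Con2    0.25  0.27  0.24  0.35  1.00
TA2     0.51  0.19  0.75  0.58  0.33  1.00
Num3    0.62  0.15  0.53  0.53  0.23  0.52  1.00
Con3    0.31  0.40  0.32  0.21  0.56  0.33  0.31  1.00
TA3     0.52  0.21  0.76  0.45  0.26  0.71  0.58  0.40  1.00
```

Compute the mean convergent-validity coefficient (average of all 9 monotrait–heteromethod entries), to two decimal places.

Convergent values: 0.53, 0.62, 0.53, 0.27, 0.40, 0.56, 0.75, 0.76, 0.71; mean = 5.13/9 = 0.57.

0.57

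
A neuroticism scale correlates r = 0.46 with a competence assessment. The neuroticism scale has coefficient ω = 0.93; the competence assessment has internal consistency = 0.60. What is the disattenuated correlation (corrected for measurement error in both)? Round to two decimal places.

r_true = r_obs / √(r_xx · r_yy) = 0.46 / √(0.93 × 0.60) = 0.46 / √0.5580 = 0.46 / 0.7470 ≈ 0.62.

0.62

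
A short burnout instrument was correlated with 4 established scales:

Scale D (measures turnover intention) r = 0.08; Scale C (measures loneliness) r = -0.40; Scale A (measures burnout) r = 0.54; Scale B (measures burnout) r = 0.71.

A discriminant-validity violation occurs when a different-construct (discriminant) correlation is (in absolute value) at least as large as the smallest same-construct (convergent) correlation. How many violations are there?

Convergent (same construct = burnout): Scale A, Scale B.
Smallest convergent = 0.54. Discriminant |r|: 0.08, 0.40; count ≥ 0.54 → 0.

0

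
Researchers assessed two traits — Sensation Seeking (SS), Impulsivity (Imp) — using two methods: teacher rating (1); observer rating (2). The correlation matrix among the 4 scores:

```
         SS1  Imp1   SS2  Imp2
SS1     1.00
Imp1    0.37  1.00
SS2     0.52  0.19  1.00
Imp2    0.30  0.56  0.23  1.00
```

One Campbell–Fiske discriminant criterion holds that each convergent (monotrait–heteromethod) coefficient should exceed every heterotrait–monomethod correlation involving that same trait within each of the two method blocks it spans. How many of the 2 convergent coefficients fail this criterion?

0

Each convergent coefficient versus the relevant comparison correlations:
SS (methods 1·2): 0.52 vs {0.37, 0.23} → pass.
Imp (methods 1·2): 0.56 vs {0.37, 0.23} → pass.
0 of 2 fail.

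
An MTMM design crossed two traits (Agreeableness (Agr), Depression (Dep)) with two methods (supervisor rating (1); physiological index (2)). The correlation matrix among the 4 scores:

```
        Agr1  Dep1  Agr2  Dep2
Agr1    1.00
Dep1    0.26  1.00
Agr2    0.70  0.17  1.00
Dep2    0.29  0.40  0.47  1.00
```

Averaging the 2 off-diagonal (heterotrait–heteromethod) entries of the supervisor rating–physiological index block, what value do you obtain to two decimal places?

HTHM values (method 1 × method 2): 0.29, 0.17; mean = 0.46/2 = 0.23.

0.23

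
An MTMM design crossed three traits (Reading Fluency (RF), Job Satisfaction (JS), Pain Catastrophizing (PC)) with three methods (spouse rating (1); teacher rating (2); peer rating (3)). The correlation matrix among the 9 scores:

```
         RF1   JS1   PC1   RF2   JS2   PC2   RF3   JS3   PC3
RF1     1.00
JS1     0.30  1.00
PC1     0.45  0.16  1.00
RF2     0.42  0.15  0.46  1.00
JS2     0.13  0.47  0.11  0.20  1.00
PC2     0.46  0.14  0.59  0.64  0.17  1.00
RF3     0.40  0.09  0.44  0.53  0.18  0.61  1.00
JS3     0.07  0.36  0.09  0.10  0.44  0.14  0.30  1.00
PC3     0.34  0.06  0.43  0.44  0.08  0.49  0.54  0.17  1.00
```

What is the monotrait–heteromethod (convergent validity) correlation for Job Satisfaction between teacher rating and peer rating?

Same trait (JS), different methods: r(JS2, JS3) = 0.44.

0.44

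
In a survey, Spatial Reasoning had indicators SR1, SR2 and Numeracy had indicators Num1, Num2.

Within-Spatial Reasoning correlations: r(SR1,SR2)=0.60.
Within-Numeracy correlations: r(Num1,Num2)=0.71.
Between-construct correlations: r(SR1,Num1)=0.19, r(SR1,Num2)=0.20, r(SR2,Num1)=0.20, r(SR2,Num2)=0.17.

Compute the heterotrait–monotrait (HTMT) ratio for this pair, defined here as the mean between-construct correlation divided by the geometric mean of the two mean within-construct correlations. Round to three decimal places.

0.291

Between-construct mean = 0.76/4 = 0.1900.
Mean within-SR = 0.60/1 = 0.6000; mean within-Num = 0.71/1 = 0.7100.
Geometric mean = √(0.6000 × 0.7100) = 0.6527.
HTMT = 0.1900 / 0.6527 = 0.291.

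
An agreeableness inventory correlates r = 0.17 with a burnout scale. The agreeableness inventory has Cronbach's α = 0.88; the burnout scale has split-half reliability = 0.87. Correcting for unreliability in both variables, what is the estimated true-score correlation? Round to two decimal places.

0.19

r_true = r_obs / √(r_xx · r_yy) = 0.17 / √(0.88 × 0.87) = 0.17 / √0.7656 = 0.17 / 0.8750 ≈ 0.19.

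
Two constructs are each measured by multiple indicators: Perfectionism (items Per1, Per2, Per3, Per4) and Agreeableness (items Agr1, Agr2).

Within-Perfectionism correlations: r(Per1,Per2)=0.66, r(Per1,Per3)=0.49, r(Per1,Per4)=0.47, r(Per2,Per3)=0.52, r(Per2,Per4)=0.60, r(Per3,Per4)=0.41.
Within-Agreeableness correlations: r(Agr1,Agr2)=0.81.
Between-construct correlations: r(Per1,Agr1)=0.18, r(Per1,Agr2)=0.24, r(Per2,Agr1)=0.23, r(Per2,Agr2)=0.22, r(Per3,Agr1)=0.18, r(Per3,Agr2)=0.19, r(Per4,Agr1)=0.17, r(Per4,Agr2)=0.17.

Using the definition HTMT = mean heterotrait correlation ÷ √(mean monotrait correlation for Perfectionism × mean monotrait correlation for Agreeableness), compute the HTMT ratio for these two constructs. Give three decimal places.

0.303

Mean heterotrait r = 1.58/8 = 0.1975.
Mean within-Per = 3.15/6 = 0.5250; mean within-Agr = 0.81/1 = 0.8100.
Geometric mean = √(0.5250 × 0.8100) = 0.6521.
HTMT = 0.1975 / 0.6521 = 0.303.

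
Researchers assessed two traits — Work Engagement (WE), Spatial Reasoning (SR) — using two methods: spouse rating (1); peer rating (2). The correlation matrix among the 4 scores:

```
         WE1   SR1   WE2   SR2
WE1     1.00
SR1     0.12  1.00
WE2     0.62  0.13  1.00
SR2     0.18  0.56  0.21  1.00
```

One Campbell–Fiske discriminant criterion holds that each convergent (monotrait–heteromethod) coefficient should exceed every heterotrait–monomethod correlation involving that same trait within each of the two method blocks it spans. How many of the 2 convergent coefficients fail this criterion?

0

Convergent coefficients and their comparison sets:
WE (methods 1·2): 0.62 vs {0.12, 0.21} → pass.
SR (methods 1·2): 0.56 vs {0.12, 0.21} → pass.
0 of 2 fail.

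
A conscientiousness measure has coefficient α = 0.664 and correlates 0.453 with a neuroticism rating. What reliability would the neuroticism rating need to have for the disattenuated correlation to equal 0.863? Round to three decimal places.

r_true = r_obs / √(r_xx · r_yy) ⇒ 0.863 = 0.453 / √(0.664 · r_yy).
√(0.664 · r_yy) = 0.453 / 0.863 = 0.5249; 0.664 · r_yy = 0.2755; r_yy = 0.2755 / 0.664 ≈ 0.415.

0.415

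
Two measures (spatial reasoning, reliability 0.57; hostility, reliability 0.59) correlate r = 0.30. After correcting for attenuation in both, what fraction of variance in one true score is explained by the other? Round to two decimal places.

0.27

Disattenuated r = 0.30 / √(0.57 × 0.59) = 0.30 / 0.5799 = 0.5173.
Shared true-score variance = 0.5173² = 0.2676 ≈ 0.27.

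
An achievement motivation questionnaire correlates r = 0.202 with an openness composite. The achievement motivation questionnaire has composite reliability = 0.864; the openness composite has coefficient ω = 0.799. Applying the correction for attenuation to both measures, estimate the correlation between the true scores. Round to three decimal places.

r_true = r_obs / √(r_xx · r_yy) = 0.202 / √(0.864 × 0.799) = 0.202 / √0.690336 = 0.202 / 0.8309 ≈ 0.243.

0.243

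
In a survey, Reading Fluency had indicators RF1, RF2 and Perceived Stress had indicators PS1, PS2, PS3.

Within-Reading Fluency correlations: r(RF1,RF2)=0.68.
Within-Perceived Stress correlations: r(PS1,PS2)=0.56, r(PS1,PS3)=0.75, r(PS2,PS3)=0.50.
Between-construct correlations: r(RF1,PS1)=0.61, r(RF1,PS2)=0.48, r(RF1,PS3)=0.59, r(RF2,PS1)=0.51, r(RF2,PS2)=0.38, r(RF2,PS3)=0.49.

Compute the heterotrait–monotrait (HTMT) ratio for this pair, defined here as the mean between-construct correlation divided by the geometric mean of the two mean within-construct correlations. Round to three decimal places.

0.796

Between-construct mean = 3.06/6 = 0.5100.
Mean within-RF = 0.68/1 = 0.6800; mean within-PS = 1.81/3 = 0.6033.
Geometric mean = √(0.6800 × 0.6033) = 0.6405.
HTMT = 0.5100 / 0.6405 = 0.796.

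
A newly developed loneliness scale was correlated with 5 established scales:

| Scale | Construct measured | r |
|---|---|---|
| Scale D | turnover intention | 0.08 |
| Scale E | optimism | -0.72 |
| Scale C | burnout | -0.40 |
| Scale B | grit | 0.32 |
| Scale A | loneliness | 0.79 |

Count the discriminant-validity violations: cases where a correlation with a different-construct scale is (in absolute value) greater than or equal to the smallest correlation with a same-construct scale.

Convergent (same construct = loneliness): Scale A.
Smallest convergent = 0.79. Discriminant |r|: 0.08, 0.72, 0.40, 0.32; count ≥ 0.79 → 0.

0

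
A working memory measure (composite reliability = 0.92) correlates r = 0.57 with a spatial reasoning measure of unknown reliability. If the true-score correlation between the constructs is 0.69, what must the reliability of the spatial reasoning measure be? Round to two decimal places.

0.74

r_true = r_obs / √(r_xx · r_yy) ⇒ 0.69 = 0.57 / √(0.92 · r_yy).
√(0.92 · r_yy) = 0.57 / 0.69 = 0.8261; 0.92 · r_yy = 0.6824; r_yy = 0.6824 / 0.92 ≈ 0.74.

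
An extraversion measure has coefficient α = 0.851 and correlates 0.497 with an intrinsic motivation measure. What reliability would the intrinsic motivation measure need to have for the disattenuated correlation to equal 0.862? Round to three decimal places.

0.391

r_true = r_obs / √(r_xx · r_yy) ⇒ 0.862 = 0.497 / √(0.851 · r_yy).
√(0.851 · r_yy) = 0.497 / 0.862 = 0.5766; 0.851 · r_yy = 0.3325; r_yy = 0.3325 / 0.851 ≈ 0.391.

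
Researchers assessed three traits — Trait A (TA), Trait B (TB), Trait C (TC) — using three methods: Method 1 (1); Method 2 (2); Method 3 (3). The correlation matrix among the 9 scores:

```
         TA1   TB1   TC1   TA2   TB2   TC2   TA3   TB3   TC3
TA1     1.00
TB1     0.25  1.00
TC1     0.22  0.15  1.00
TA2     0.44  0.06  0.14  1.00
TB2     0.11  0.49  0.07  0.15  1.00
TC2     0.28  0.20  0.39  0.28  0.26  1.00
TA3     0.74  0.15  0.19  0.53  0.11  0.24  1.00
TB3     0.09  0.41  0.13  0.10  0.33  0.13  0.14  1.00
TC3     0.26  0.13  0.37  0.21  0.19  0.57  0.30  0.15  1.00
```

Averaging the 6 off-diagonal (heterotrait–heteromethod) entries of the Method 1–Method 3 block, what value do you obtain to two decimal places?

HTHM values (method 1 × method 3): 0.09, 0.26, 0.15, 0.13, 0.19, 0.13; mean = 0.95/6 = 0.16.

0.16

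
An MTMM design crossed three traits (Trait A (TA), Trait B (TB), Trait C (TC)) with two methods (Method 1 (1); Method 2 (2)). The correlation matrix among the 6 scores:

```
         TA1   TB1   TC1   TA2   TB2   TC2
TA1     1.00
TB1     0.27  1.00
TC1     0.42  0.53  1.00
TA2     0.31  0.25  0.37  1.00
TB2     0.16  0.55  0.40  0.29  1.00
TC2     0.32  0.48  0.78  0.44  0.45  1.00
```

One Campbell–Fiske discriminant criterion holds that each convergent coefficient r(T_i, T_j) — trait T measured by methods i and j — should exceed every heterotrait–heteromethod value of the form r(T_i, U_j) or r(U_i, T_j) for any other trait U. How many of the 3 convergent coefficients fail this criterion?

1

Convergent coefficients and their comparison sets:
TA (methods 1·2): 0.31 vs {0.16, 0.25, 0.32, 0.37} → fail.
TB (methods 1·2): 0.55 vs {0.25, 0.16, 0.48, 0.40} → pass.
TC (methods 1·2): 0.78 vs {0.37, 0.32, 0.40, 0.48} → pass.
1 of 3 fail.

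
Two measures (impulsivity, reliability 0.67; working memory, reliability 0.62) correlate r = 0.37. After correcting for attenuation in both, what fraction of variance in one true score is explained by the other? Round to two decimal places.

0.33

Disattenuated r = 0.37 / √(0.67 × 0.62) = 0.37 / 0.6445 = 0.5741.
Shared true-score variance = 0.5741² = 0.3296 ≈ 0.33.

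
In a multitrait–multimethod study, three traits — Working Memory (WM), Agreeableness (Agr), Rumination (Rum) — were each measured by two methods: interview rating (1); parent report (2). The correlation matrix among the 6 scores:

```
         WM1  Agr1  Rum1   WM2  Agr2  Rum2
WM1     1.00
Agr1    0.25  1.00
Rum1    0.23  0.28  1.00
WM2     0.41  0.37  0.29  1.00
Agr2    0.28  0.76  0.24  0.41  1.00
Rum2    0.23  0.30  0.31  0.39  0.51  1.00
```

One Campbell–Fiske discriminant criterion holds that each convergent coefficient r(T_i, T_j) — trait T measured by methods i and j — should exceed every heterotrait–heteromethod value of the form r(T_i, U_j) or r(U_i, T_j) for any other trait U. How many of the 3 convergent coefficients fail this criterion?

0

Each convergent coefficient versus the relevant comparison correlations:
WM (methods 1·2): 0.41 vs {0.28, 0.37, 0.23, 0.29} → pass.
Agr (methods 1·2): 0.76 vs {0.37, 0.28, 0.30, 0.24} → pass.
Rum (methods 1·2): 0.31 vs {0.29, 0.23, 0.24, 0.30} → pass.
0 of 3 fail.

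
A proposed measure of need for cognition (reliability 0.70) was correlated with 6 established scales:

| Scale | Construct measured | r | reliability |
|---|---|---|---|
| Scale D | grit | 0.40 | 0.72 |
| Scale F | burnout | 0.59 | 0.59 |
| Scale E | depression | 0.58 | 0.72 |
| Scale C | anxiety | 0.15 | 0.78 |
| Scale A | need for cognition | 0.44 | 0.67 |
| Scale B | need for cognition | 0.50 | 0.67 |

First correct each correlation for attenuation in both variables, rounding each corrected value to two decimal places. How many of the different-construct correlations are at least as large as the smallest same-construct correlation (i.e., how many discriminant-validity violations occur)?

Disattenuated r (r / √(r_scale · r_new)):
  Scale D (disc): 0.40 / √(0.72·0.70) = 0.56
  Scale F (disc): 0.59 / √(0.59·0.70) = 0.92
  Scale E (disc): 0.58 / √(0.72·0.70) = 0.82
  Scale C (disc): 0.15 / √(0.78·0.70) = 0.20
  Scale A (conv): 0.44 / √(0.67·0.70) = 0.64
  Scale B (conv): 0.50 / √(0.67·0.70) = 0.73
Smallest convergent = 0.64. Discriminant values: 0.56, 0.92, 0.82, 0.20; count ≥ 0.64 → 2.

2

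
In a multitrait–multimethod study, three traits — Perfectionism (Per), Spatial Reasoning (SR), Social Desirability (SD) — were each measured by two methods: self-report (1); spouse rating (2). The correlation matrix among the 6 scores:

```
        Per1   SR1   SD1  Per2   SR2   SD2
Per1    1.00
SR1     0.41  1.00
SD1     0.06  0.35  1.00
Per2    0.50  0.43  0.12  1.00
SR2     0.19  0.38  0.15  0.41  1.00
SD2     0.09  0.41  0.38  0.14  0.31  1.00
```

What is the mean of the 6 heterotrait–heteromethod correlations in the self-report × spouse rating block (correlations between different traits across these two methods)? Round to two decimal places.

0.23

HTHM values (method 1 × method 2): 0.19, 0.09, 0.43, 0.41, 0.12, 0.15; mean = 1.39/6 = 0.23.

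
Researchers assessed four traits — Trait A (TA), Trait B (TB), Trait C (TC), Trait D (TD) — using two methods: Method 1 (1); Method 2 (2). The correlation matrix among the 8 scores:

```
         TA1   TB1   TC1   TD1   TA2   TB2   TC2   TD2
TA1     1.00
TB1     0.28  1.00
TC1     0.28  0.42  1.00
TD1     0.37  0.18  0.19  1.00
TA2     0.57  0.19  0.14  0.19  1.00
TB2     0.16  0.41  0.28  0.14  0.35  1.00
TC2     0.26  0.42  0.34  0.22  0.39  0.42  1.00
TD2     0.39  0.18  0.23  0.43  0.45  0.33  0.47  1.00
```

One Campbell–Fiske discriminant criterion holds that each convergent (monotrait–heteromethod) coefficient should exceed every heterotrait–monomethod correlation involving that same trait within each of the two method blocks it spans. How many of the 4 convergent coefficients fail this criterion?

3

Each convergent coefficient versus the relevant comparison correlations:
TA (methods 1·2): 0.57 vs {0.28, 0.35, 0.28, 0.39, 0.37, 0.45} → pass.
TB (methods 1·2): 0.41 vs {0.28, 0.35, 0.42, 0.42, 0.18, 0.33} → fail.
TC (methods 1·2): 0.34 vs {0.28, 0.39, 0.42, 0.42, 0.19, 0.47} → fail.
TD (methods 1·2): 0.43 vs {0.37, 0.45, 0.18, 0.33, 0.19, 0.47} → fail.
3 of 4 fail.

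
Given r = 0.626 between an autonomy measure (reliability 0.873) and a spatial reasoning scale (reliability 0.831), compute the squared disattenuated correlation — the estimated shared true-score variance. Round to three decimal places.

0.540

Disattenuated r = 0.626 / √(0.873 × 0.831) = 0.626 / 0.8517 = 0.7350.
Shared true-score variance = 0.7350² = 0.5402 ≈ 0.540.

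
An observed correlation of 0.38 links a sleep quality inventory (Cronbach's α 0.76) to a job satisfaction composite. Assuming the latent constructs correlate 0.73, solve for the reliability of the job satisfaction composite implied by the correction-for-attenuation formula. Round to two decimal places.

0.36

r_true = r_obs / √(r_xx · r_yy) ⇒ 0.73 = 0.38 / √(0.76 · r_yy).
√(0.76 · r_yy) = 0.38 / 0.73 = 0.5205; 0.76 · r_yy = 0.2709; r_yy = 0.2709 / 0.76 ≈ 0.36.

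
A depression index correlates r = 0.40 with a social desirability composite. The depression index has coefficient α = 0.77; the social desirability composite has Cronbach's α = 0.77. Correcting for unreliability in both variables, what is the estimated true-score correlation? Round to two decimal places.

0.52

r_true = r_obs / √(r_xx · r_yy) = 0.40 / √(0.77 × 0.77) = 0.40 / √0.5929 = 0.40 / 0.7700 ≈ 0.52.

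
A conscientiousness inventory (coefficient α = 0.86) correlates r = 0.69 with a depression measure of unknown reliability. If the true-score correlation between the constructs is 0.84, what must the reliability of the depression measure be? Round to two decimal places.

0.78

r_true = r_obs / √(r_xx · r_yy) ⇒ 0.84 = 0.69 / √(0.86 · r_yy).
√(0.86 · r_yy) = 0.69 / 0.84 = 0.8214; 0.86 · r_yy = 0.6747; r_yy = 0.6747 / 0.86 ≈ 0.78.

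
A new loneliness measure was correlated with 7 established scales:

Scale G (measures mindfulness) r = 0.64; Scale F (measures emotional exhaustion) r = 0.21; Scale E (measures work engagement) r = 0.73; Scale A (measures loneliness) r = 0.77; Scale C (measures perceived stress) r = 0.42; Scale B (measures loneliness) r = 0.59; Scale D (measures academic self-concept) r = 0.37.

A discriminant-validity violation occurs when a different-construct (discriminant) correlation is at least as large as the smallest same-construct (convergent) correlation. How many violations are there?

Convergent (same construct = loneliness): Scale A, Scale B.
Smallest convergent = 0.59. Discriminant values: 0.64, 0.21, 0.73, 0.42, 0.37; count ≥ 0.59 → 2.

2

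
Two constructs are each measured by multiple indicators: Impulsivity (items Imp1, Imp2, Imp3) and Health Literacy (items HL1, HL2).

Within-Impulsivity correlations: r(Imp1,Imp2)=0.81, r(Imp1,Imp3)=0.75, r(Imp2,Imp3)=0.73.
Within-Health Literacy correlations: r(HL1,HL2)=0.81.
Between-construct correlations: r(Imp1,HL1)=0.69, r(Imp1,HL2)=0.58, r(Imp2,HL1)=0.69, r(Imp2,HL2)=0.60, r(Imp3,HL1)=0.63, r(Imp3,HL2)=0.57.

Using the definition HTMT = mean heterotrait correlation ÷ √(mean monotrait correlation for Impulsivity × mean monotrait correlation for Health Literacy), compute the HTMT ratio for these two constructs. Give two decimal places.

0.80

Mean between = 3.76/6 = 0.6267.
Mean within-Imp = 2.29/3 = 0.7633; mean within-HL = 0.81/1 = 0.8100.
Geometric mean = √(0.7633 × 0.8100) = 0.7863.
HTMT = 0.6267 / 0.7863 = 0.80.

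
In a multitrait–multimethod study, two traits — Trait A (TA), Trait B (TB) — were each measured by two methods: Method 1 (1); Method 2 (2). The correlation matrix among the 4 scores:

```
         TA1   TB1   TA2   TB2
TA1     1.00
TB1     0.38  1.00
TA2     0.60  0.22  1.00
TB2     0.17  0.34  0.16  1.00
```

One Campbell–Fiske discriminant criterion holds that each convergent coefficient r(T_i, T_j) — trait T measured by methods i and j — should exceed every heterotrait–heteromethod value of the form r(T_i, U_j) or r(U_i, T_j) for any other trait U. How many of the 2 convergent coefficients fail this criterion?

0

Checking each validity diagonal entry against its comparison values:
TA (methods 1·2): 0.60 vs {0.17, 0.22} → pass.
TB (methods 1·2): 0.34 vs {0.22, 0.17} → pass.
0 of 2 fail.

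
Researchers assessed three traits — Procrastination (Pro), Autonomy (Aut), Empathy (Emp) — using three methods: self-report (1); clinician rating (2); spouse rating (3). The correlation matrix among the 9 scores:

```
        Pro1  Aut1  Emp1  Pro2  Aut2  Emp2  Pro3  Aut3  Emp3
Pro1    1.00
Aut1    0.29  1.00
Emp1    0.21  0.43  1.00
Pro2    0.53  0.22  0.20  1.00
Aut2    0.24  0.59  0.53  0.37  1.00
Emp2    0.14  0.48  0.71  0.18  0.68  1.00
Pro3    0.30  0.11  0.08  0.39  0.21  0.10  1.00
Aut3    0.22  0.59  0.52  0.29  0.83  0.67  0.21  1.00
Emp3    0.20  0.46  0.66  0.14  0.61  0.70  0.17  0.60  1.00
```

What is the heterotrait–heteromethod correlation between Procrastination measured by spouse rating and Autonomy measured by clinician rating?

Different traits and methods: r(Pro3, Aut2) = 0.21.

0.21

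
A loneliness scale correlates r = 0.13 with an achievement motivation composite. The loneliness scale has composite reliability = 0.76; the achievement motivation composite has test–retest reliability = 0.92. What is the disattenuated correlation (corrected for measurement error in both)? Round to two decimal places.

r_true = r_obs / √(r_xx · r_yy) = 0.13 / √(0.76 × 0.92) = 0.13 / √0.6992 = 0.13 / 0.8362 ≈ 0.16.

0.16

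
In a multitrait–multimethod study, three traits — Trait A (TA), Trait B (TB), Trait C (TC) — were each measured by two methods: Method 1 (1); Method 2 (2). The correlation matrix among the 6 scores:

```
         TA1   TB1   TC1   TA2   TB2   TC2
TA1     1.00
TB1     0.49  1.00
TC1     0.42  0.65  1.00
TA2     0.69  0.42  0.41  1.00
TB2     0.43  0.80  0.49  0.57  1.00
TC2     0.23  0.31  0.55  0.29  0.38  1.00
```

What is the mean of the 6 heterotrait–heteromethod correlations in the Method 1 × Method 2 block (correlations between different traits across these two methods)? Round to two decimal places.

0.38

HTHM values (method 1 × method 2): 0.43, 0.23, 0.42, 0.31, 0.41, 0.49; mean = 2.29/6 = 0.38.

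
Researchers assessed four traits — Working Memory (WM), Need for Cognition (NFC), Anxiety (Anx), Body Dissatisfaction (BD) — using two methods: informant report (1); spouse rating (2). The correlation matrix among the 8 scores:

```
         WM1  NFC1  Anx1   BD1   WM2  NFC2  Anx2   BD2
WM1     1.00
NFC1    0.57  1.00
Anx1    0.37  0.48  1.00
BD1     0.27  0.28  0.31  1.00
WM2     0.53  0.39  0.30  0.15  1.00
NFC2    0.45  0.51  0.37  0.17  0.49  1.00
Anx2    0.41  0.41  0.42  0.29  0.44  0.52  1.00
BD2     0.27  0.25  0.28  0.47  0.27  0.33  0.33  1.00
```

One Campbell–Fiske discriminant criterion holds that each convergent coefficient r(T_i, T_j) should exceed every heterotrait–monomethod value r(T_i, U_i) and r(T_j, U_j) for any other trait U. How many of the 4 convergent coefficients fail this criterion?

Checking each validity diagonal entry against its comparison values:
WM (methods 1·2): 0.53 vs {0.57, 0.49, 0.37, 0.44, 0.27, 0.27} → fail.
NFC (methods 1·2): 0.51 vs {0.57, 0.49, 0.48, 0.52, 0.28, 0.33} → fail.
Anx (methods 1·2): 0.42 vs {0.37, 0.44, 0.48, 0.52, 0.31, 0.33} → fail.
BD (methods 1·2): 0.47 vs {0.27, 0.27, 0.28, 0.33, 0.31, 0.33} → pass.
3 of 4 fail.

3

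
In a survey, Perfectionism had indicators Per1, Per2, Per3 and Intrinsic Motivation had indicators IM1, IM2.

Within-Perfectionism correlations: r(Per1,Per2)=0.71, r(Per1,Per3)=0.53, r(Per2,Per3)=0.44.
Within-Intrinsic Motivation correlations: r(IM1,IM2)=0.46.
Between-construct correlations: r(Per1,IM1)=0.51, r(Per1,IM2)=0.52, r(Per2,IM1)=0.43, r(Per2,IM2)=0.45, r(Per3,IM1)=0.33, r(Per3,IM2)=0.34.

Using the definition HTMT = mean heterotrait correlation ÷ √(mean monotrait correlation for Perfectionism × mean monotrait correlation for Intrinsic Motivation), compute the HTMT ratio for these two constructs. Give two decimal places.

0.85

Mean between = 2.58/6 = 0.4300.
Mean within-Per = 1.68/3 = 0.5600; mean within-IM = 0.46/1 = 0.4600.
Geometric mean = √(0.5600 × 0.4600) = 0.5075.
HTMT = 0.4300 / 0.5075 = 0.85.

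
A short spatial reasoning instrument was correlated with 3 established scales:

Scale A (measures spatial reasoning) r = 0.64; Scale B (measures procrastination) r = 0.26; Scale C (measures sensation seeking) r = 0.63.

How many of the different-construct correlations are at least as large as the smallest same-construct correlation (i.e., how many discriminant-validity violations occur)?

0

Convergent (same construct = spatial reasoning): Scale A.
Smallest convergent = 0.64. Discriminant values: 0.26, 0.63; count ≥ 0.64 → 0.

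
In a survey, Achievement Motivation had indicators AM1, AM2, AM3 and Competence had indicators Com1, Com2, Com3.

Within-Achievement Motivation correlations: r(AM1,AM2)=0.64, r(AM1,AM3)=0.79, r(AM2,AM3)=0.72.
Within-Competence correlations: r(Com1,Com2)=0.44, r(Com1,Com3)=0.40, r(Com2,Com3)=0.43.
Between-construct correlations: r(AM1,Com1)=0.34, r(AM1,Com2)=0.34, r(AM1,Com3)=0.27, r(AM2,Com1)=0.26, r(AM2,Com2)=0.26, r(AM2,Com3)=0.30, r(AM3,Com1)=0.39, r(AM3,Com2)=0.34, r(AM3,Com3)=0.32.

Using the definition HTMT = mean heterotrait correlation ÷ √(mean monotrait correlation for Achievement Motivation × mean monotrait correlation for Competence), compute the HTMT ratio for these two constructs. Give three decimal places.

Mean between = 2.82/9 = 0.3133.
Mean within-AM = 2.15/3 = 0.7167; mean within-Com = 1.27/3 = 0.4233.
Geometric mean = √(0.7167 × 0.4233) = 0.5508.
HTMT = 0.3133 / 0.5508 = 0.569.

0.569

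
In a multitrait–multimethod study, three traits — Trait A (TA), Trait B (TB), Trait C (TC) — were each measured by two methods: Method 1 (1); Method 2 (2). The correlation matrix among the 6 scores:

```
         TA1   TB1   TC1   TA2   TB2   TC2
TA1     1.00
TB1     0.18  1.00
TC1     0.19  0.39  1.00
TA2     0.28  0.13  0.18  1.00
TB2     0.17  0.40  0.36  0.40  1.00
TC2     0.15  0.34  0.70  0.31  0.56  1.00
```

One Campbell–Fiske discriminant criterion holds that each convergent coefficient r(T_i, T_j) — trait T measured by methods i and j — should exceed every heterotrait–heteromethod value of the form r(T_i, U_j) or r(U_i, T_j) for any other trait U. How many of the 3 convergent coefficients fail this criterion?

0

Each convergent coefficient versus the relevant comparison correlations:
TA (methods 1·2): 0.28 vs {0.17, 0.13, 0.15, 0.18} → pass.
TB (methods 1·2): 0.40 vs {0.13, 0.17, 0.34, 0.36} → pass.
TC (methods 1·2): 0.70 vs {0.18, 0.15, 0.36, 0.34} → pass.
0 of 3 fail.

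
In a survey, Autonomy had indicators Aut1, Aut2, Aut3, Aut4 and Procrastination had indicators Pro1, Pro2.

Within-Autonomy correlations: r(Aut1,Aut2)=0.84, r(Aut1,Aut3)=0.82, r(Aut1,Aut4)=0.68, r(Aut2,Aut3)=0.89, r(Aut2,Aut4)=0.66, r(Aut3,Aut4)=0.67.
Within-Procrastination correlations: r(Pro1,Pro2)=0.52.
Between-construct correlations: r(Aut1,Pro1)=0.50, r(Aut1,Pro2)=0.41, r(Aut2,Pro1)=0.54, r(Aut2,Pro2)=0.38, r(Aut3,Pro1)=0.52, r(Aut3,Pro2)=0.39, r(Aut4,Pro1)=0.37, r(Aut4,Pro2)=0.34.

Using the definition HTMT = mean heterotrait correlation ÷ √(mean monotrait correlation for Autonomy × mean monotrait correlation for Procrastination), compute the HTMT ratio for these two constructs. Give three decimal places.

Between-construct mean = 3.45/8 = 0.4313.
Mean within-Aut = 4.56/6 = 0.7600; mean within-Pro = 0.52/1 = 0.5200.
Geometric mean = √(0.7600 × 0.5200) = 0.6286.
HTMT = 0.4313 / 0.6286 = 0.686.

0.686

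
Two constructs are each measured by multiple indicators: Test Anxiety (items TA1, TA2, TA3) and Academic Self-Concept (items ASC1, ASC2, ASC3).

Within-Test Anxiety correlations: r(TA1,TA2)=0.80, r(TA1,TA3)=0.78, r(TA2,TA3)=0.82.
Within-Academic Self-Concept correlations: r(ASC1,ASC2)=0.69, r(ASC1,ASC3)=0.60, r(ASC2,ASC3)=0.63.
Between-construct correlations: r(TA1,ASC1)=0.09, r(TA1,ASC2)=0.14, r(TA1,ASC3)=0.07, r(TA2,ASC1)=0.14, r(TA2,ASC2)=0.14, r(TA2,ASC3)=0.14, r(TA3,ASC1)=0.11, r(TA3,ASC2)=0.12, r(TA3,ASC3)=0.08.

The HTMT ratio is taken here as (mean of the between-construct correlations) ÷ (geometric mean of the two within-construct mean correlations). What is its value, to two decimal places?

0.16

Mean between = 1.03/9 = 0.1144.
Mean within-TA = 2.40/3 = 0.8000; mean within-ASC = 1.92/3 = 0.6400.
Geometric mean = √(0.8000 × 0.6400) = 0.7155.
HTMT = 0.1144 / 0.7155 = 0.16.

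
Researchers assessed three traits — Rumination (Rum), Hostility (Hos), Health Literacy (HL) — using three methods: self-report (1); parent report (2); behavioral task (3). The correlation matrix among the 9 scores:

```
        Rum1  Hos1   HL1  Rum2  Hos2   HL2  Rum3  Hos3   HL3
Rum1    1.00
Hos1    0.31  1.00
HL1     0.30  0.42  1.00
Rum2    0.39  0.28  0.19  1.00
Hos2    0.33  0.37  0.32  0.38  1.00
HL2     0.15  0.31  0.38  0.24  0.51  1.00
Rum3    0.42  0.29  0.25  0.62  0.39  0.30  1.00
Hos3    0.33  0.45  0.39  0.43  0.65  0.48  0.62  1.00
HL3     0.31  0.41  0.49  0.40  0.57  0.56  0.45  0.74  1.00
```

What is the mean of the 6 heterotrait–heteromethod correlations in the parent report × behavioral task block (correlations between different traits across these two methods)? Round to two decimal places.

HTHM values (method 2 × method 3): 0.43, 0.40, 0.39, 0.57, 0.30, 0.48; mean = 2.57/6 = 0.43.

0.43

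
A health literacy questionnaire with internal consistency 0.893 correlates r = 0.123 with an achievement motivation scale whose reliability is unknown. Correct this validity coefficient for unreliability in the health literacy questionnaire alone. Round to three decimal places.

0.130

Single correction: r_c = r_obs / √r_xx = 0.123 / √0.893 = 0.123 / 0.9450 ≈ 0.130.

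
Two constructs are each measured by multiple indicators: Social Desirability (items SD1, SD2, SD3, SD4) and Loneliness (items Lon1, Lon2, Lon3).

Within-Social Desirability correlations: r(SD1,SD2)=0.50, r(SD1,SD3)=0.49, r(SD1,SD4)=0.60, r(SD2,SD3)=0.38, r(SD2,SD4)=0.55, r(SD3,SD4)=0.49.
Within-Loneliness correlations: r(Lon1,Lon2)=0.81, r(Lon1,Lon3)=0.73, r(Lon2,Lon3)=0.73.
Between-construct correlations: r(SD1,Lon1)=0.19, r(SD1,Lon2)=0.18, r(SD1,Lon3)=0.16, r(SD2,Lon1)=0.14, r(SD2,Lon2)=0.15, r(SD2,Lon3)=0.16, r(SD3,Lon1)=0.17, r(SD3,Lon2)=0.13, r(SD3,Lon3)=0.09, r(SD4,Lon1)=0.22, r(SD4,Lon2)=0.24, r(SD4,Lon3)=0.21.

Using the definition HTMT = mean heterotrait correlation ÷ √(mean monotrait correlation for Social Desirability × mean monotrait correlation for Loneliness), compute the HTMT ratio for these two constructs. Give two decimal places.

Mean heterotrait r = 2.04/12 = 0.1700.
Mean within-SD = 3.01/6 = 0.5017; mean within-Lon = 2.27/3 = 0.7567.
Geometric mean = √(0.5017 × 0.7567) = 0.6161.
HTMT = 0.1700 / 0.6161 = 0.28.

0.28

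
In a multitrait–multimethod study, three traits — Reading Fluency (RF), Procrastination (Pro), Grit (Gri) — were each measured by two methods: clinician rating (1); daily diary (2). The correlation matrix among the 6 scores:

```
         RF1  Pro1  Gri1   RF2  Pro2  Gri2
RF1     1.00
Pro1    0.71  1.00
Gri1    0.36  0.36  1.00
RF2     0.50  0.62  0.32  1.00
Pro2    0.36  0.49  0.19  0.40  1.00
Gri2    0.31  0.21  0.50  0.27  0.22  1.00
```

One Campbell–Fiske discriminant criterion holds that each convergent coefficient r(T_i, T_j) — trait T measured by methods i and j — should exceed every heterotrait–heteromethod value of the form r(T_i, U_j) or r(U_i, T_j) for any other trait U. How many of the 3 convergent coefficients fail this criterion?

2

Convergent coefficients and their comparison sets:
RF (methods 1·2): 0.50 vs {0.36, 0.62, 0.31, 0.32} → fail.
Pro (methods 1·2): 0.49 vs {0.62, 0.36, 0.21, 0.19} → fail.
Gri (methods 1·2): 0.50 vs {0.32, 0.31, 0.19, 0.21} → pass.
2 of 3 fail.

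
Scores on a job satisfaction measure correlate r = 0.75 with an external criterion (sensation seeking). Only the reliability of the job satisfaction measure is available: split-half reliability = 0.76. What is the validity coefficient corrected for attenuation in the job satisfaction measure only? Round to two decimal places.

Single correction: r_c = r_obs / √r_xx = 0.75 / √0.76 = 0.75 / 0.8718 ≈ 0.86.

0.86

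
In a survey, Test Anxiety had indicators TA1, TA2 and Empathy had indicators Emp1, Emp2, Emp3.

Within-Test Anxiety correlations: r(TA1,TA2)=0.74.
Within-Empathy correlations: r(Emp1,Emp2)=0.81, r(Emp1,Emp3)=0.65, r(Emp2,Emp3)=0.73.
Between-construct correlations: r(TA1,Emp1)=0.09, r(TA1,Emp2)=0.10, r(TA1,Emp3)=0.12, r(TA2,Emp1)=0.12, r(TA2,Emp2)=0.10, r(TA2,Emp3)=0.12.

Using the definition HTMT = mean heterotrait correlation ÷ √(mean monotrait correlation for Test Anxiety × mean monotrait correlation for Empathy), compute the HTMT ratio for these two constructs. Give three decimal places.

0.147

Between-construct mean = 0.65/6 = 0.1083.
Mean within-TA = 0.74/1 = 0.7400; mean within-Emp = 2.19/3 = 0.7300.
Geometric mean = √(0.7400 × 0.7300) = 0.7350.
HTMT = 0.1083 / 0.7350 = 0.147.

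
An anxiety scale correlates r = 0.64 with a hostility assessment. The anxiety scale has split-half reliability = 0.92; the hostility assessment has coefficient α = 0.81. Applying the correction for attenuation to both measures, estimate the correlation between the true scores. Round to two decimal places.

0.74

r_true = r_obs / √(r_xx · r_yy) = 0.64 / √(0.92 × 0.81) = 0.64 / √0.7452 = 0.64 / 0.8632 ≈ 0.74.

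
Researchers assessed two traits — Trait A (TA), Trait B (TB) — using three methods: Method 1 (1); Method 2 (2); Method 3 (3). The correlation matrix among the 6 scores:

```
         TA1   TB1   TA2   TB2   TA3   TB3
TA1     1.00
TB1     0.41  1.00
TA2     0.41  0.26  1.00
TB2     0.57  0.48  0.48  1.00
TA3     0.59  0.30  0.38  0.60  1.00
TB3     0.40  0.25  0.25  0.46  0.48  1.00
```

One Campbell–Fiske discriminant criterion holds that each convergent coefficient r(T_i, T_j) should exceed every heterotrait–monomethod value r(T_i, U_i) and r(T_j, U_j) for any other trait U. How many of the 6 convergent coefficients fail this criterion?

5

Each convergent coefficient versus the relevant comparison correlations:
TA (methods 1·2): 0.41 vs {0.41, 0.48} → fail.
TA (methods 1·3): 0.59 vs {0.41, 0.48} → pass.
TA (methods 2·3): 0.38 vs {0.48, 0.48} → fail.
TB (methods 1·2): 0.48 vs {0.41, 0.48} → fail.
TB (methods 1·3): 0.25 vs {0.41, 0.48} → fail.
TB (methods 2·3): 0.46 vs {0.48, 0.48} → fail.
5 of 6 fail.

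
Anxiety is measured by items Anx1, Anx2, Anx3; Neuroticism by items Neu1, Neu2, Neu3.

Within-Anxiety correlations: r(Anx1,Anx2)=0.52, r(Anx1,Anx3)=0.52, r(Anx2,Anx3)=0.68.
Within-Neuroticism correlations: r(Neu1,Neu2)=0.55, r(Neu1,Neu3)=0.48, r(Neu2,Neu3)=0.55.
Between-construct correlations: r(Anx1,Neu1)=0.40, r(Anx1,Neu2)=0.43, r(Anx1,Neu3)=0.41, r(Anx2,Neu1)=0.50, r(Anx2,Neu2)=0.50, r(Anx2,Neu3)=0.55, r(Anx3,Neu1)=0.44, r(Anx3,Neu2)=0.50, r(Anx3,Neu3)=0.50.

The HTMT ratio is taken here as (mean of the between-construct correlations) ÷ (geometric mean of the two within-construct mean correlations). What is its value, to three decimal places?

0.855

Mean between = 4.23/9 = 0.4700.
Mean within-Anx = 1.72/3 = 0.5733; mean within-Neu = 1.58/3 = 0.5267.
Geometric mean = √(0.5733 × 0.5267) = 0.5495.
HTMT = 0.4700 / 0.5495 = 0.855.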